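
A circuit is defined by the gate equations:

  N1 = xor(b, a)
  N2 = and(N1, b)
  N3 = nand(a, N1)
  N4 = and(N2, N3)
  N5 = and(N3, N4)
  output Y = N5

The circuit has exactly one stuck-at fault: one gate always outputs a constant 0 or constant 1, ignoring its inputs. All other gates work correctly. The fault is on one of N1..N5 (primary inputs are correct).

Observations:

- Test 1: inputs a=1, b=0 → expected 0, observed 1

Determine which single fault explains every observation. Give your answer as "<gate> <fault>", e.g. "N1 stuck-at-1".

N5 stuck-at-1

Fault-free values for test 1 (a=1, b=0): N1=1, N2=0, N3=0, N4=0, N5=0, giving Y=0. Observed 1.
Test 1: faults giving observed 1 are {N5 stuck-at-1}.
Only N5 stuck-at-1 is consistent with every test.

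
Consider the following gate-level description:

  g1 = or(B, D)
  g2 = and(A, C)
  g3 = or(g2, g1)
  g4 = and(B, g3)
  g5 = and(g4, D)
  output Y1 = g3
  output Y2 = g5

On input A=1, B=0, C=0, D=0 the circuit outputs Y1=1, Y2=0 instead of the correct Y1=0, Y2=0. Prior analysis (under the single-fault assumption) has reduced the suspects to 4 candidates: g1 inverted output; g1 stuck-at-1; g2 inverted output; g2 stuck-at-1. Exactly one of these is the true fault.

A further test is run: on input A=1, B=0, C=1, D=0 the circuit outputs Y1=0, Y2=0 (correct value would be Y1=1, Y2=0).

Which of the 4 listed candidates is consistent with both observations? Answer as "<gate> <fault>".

Evaluate each candidate on input A=1, B=0, C=1, D=0:
  g1 inverted output: g1=1 [inverted output], g2=1, g3=1, g4=0, g5=0 → Y1=1, Y2=0 — eliminated
  g1 stuck-at-1: g1=1 [stuck-at-1], g2=1, g3=1, g4=0, g5=0 → Y1=1, Y2=0 — eliminated
  g2 inverted output: g1=0, g2=0 [inverted output], g3=0, g4=0, g5=0 → Y1=0, Y2=0 — matches
  g2 stuck-at-1: g1=0, g2=1 [stuck-at-1], g3=1, g4=0, g5=0 → Y1=1, Y2=0 — eliminated
Only g2 inverted output reproduces the observed Y1=0, Y2=0.

g2 inverted output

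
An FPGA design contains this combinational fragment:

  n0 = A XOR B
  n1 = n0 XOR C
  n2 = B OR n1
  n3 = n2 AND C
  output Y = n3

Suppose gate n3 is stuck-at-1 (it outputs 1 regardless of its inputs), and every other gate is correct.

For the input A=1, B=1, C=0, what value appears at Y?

Propagate with n3 forced: n0=0, n1=0, n2=1, n3=1 [stuck-at-1].
So Y = 1. (Without the fault it would be 0.)

1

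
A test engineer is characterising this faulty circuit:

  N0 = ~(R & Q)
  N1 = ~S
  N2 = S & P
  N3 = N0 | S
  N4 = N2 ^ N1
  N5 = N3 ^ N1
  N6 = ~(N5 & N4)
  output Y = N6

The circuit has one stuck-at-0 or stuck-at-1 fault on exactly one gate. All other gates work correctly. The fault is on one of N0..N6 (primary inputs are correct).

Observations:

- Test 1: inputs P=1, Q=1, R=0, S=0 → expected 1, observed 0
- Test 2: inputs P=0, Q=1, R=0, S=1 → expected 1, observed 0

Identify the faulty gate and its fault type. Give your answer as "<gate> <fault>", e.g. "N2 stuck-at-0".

N6 stuck-at-0

Fault-free values for test 1 (P=1, Q=1, R=0, S=0): N0=1, N1=1, N2=0, N3=1, N4=1, N5=0, N6=1, giving Y=1. Observed 0.
Test 1: faults giving observed 0 are {N0 stuck-at-0, N3 stuck-at-0, N5 stuck-at-1, N6 stuck-at-0}.
Test 2 (P=0, Q=1, R=0, S=1): fault-free N0=1, N1=0, N2=0, N3=1, N4=0, N5=1, N6=1 → 1; observed 0. Eliminates N0 stuck-at-0, N3 stuck-at-0, N5 stuck-at-1.
Only N6 stuck-at-0 is consistent with every test.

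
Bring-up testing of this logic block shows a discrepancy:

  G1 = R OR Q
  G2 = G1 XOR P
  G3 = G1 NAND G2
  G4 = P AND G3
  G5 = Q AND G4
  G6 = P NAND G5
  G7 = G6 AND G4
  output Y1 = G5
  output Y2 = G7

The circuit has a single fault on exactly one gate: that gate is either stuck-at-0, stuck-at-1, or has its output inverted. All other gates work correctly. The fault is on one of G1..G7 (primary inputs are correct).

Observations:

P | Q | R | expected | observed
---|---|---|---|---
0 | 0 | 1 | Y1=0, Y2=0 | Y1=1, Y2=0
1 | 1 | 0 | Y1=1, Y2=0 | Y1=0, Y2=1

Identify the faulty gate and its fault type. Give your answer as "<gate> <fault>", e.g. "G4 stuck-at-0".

G5 inverted output

Fault-free values for test 1 (P=0, Q=0, R=1): G1=1, G2=1, G3=0, G4=0, G5=0, G6=1, G7=0, giving Y1=0, Y2=0. Observed Y1=1, Y2=0.
Test 1: faults giving observed Y1=1, Y2=0 are {G5 stuck-at-1, G5 inverted output}.
Test 2 (P=1, Q=1, R=0): fault-free G1=1, G2=0, G3=1, G4=1, G5=1, G6=0, G7=0 → Y1=1, Y2=0; observed Y1=0, Y2=1. Eliminates G5 stuck-at-1.
Only G5 inverted output is consistent with every test.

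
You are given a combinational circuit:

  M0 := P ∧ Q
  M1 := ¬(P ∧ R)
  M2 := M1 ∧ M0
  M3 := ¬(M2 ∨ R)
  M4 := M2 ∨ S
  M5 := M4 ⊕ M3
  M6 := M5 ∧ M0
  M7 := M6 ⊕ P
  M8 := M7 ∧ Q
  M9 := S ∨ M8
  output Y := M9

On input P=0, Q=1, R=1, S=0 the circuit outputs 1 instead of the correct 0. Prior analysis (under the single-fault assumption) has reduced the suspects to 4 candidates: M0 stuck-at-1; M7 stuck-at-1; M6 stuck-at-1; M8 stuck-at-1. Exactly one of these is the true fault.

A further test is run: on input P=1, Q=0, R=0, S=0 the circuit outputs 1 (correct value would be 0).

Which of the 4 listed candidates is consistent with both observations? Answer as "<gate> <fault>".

M8 stuck-at-1

Evaluate each candidate on input P=1, Q=0, R=0, S=0:
  M0 stuck-at-1: M0=1 [stuck-at-1], M1=1, M2=1, M3=0, M4=1, M5=1, M6=1, M7=0, M8=0, M9=0 → 0 — eliminated
  M7 stuck-at-1: M0=0, M1=1, M2=0, M3=1, M4=0, M5=1, M6=0, M7=1 [stuck-at-1], M8=0, M9=0 → 0 — eliminated
  M6 stuck-at-1: M0=0, M1=1, M2=0, M3=1, M4=0, M5=1, M6=1 [stuck-at-1], M7=0, M8=0, M9=0 → 0 — eliminated
  M8 stuck-at-1: M0=0, M1=1, M2=0, M3=1, M4=0, M5=1, M6=0, M7=1, M8=1 [stuck-at-1], M9=1 → 1 — matches
Only M8 stuck-at-1 reproduces the observed 1.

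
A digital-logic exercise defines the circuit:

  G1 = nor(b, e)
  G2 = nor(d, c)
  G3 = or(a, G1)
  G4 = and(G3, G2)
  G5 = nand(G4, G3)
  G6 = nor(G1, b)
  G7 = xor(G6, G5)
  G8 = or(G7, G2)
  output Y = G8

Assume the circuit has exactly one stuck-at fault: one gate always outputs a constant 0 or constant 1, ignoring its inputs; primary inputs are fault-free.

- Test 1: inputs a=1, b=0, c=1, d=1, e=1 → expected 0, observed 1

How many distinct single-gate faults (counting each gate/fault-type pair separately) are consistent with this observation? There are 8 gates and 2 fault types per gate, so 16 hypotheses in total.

Fault-free: G1=0, G2=0, G3=1, G4=0, G5=1, G6=1, G7=0, G8=0 → 0. Observed 1.
  G1: stuck-at-1 ✓; others ✗
  G2: stuck-at-1 ✓; others ✗
  G3: none of the 2 fault types match ✗
  G4: stuck-at-1 ✓; others ✗
  G5: stuck-at-0 ✓; others ✗
  G6: stuck-at-0 ✓; others ✗
  G7: stuck-at-1 ✓; others ✗
  G8: stuck-at-1 ✓; others ✗
Consistent faults: {G1 stuck-at-1, G2 stuck-at-1, G4 stuck-at-1, G5 stuck-at-0, G6 stuck-at-0, G7 stuck-at-1, G8 stuck-at-1} — 7 in all.

7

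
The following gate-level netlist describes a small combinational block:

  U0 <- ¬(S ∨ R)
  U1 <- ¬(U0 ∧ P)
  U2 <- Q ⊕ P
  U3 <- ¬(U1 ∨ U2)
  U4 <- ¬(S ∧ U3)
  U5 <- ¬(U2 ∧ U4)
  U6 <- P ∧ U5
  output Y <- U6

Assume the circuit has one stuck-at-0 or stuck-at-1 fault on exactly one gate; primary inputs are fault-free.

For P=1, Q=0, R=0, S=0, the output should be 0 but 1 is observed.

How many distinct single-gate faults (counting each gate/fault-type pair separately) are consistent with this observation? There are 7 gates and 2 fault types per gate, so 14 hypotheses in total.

4

Fault-free: U0=1, U1=0, U2=1, U3=0, U4=1, U5=0, U6=0 → 0. Observed 1.
  U0 stuck-at-0: output 0 ✗
  U0 stuck-at-1: output 0 ✗
  U1 stuck-at-0: output 0 ✗
  U1 stuck-at-1: output 0 ✗
  U2 stuck-at-0: output 1 ✓
  U2 stuck-at-1: output 0 ✗
  U3 stuck-at-0: output 0 ✗
  U3 stuck-at-1: output 0 ✗
  U4 stuck-at-0: output 1 ✓
  U4 stuck-at-1: output 0 ✗
  U5 stuck-at-0: output 0 ✗
  U5 stuck-at-1: output 1 ✓
  U6 stuck-at-0: output 0 ✗
  U6 stuck-at-1: output 1 ✓
Consistent faults: {U2 stuck-at-0, U4 stuck-at-0, U5 stuck-at-1, U6 stuck-at-1} — 4 in all.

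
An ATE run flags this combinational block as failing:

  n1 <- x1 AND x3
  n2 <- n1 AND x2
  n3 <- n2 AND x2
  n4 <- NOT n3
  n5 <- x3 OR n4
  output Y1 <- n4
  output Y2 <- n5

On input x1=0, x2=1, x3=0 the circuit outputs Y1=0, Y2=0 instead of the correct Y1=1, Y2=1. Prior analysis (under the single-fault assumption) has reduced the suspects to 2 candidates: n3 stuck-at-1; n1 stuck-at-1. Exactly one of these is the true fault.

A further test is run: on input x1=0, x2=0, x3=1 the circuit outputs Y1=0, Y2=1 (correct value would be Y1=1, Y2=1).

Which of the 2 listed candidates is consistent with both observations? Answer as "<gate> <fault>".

n3 stuck-at-1

Evaluate each candidate on input x1=0, x2=0, x3=1:
  n3 stuck-at-1: n1=0, n2=0, n3=1 [stuck-at-1], n4=0, n5=1 → Y1=0, Y2=1 — matches
  n1 stuck-at-1: n1=1 [stuck-at-1], n2=0, n3=0, n4=1, n5=1 → Y1=1, Y2=1 — eliminated
Only n3 stuck-at-1 reproduces the observed Y1=0, Y2=1.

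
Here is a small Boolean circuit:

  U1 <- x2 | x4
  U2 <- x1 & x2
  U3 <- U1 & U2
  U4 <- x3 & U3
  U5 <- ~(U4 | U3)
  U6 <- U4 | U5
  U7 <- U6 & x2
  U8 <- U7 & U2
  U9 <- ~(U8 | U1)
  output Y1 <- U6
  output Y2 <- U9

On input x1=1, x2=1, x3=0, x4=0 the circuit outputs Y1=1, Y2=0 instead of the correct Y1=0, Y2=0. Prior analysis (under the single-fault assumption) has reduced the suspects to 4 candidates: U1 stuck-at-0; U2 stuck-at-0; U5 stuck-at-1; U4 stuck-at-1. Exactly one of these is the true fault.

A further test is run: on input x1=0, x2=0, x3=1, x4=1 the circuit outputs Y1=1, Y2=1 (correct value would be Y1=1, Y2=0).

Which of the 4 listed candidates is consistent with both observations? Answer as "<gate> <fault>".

U1 stuck-at-0

Evaluate each candidate on input x1=0, x2=0, x3=1, x4=1:
  U1 stuck-at-0: U1=0 [stuck-at-0], U2=0, U3=0, U4=0, U5=1, U6=1, U7=0, U8=0, U9=1 → Y1=1, Y2=1 — matches
  U2 stuck-at-0: U1=1, U2=0 [stuck-at-0], U3=0, U4=0, U5=1, U6=1, U7=0, U8=0, U9=0 → Y1=1, Y2=0 — eliminated
  U5 stuck-at-1: U1=1, U2=0, U3=0, U4=0, U5=1 [stuck-at-1], U6=1, U7=0, U8=0, U9=0 → Y1=1, Y2=0 — eliminated
  U4 stuck-at-1: U1=1, U2=0, U3=0, U4=1 [stuck-at-1], U5=0, U6=1, U7=0, U8=0, U9=0 → Y1=1, Y2=0 — eliminated
Only U1 stuck-at-0 reproduces the observed Y1=1, Y2=1.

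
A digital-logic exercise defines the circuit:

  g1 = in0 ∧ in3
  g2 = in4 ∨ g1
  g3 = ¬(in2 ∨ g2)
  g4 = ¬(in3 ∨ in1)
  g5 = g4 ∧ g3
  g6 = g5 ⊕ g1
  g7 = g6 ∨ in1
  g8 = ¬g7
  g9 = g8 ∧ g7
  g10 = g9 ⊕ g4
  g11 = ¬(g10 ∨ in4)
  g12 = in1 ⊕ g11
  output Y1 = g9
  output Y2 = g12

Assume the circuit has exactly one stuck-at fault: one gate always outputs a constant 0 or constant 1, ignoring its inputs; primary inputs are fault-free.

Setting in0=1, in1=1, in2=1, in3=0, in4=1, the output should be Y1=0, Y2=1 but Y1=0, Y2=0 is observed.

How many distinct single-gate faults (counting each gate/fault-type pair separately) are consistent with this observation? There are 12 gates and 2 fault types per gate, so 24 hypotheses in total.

Fault-free: g1=0, g2=1, g3=0, g4=0, g5=0, g6=0, g7=1, g8=0, g9=0, g10=0, g11=0, g12=1 → Y1=0, Y2=1. Observed Y1=0, Y2=0.
  g1: none of the 2 fault types match ✗
  g2: none of the 2 fault types match ✗
  g3: none of the 2 fault types match ✗
  g4: none of the 2 fault types match ✗
  g5: none of the 2 fault types match ✗
  g6: none of the 2 fault types match ✗
  g7: none of the 2 fault types match ✗
  g8: none of the 2 fault types match ✗
  g9: none of the 2 fault types match ✗
  g10: none of the 2 fault types match ✗
  g11: stuck-at-1 ✓; others ✗
  g12: stuck-at-0 ✓; others ✗
Consistent faults: {g11 stuck-at-1, g12 stuck-at-0} — 2 in all.

2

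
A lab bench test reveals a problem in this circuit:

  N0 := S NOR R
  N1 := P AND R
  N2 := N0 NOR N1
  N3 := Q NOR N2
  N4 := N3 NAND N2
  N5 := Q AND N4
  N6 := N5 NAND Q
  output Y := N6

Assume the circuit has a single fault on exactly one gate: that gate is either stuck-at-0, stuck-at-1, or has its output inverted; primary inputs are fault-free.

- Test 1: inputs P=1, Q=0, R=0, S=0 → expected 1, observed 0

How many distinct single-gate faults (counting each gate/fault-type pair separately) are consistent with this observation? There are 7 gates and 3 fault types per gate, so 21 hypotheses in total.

Fault-free: N0=1, N1=0, N2=0, N3=1, N4=1, N5=0, N6=1 → 1. Observed 0.
  N0: none of the 3 fault types match ✗
  N1: none of the 3 fault types match ✗
  N2: none of the 3 fault types match ✗
  N3: none of the 3 fault types match ✗
  N4: none of the 3 fault types match ✗
  N5: none of the 3 fault types match ✗
  N6: stuck-at-0, inverted output ✓; others ✗
Consistent faults: {N6 stuck-at-0, N6 inverted output} — 2 in all.

2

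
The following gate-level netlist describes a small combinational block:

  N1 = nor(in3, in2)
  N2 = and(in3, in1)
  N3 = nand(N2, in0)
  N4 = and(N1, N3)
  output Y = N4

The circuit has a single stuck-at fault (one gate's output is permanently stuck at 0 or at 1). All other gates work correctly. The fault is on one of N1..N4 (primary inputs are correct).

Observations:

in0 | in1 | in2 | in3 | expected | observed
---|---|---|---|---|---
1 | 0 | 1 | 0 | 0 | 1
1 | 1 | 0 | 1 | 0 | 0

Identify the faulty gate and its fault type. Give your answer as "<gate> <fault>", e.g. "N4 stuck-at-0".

Fault-free values for test 1 (in0=1, in1=0, in2=1, in3=0): N1=0, N2=0, N3=1, N4=0, giving Y=0. Observed 1.
Test 1: faults giving observed 1 are {N1 stuck-at-1, N4 stuck-at-1}.
Test 2 (in0=1, in1=1, in2=0, in3=1): fault-free N1=0, N2=1, N3=0, N4=0 → 0; observed 0. Eliminates N4 stuck-at-1.
Only N1 stuck-at-1 is consistent with every test.

N1 stuck-at-1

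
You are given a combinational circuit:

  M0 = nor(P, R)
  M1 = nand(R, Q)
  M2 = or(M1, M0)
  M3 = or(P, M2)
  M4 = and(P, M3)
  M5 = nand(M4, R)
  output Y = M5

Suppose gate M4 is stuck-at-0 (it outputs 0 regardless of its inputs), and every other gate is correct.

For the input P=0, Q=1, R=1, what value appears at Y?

1

Propagate with M4 forced: M0=0, M1=0, M2=0, M3=0, M4=0 [stuck-at-0], M5=1.
So Y = 1. (Same as the fault-free value — the fault is masked on this input.)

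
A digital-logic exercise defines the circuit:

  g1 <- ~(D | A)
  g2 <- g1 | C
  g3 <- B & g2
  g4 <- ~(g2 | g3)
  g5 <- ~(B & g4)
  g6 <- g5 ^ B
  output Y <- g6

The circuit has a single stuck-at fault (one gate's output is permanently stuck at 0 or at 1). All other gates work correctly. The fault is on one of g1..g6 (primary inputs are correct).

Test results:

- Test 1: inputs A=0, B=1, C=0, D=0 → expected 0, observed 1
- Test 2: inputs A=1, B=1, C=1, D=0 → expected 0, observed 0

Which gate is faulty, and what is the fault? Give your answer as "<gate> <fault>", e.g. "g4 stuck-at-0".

g1 stuck-at-0

Fault-free values for test 1 (A=0, B=1, C=0, D=0): g1=1, g2=1, g3=1, g4=0, g5=1, g6=0, giving Y=0. Observed 1.
Test 1: faults giving observed 1 are {g1 stuck-at-0, g2 stuck-at-0, g4 stuck-at-1, g5 stuck-at-0, g6 stuck-at-1}.
Test 2 (A=1, B=1, C=1, D=0): fault-free g1=0, g2=1, g3=1, g4=0, g5=1, g6=0 → 0; observed 0. Eliminates g2 stuck-at-0, g4 stuck-at-1, g5 stuck-at-0, g6 stuck-at-1.
Only g1 stuck-at-0 is consistent with every test.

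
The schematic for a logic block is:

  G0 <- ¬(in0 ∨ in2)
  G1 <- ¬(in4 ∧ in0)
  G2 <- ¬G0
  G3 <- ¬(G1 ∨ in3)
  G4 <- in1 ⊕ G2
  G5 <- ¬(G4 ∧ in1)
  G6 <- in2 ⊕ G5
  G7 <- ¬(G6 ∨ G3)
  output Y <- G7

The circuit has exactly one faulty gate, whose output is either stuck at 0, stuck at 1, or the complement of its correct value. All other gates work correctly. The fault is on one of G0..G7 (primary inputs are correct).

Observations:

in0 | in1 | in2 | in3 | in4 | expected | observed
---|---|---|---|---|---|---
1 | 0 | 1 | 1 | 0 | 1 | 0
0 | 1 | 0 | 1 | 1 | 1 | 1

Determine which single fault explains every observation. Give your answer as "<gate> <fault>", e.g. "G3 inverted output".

Fault-free values for test 1 (in0=1, in1=0, in2=1, in3=1, in4=0): G0=0, G1=1, G2=1, G3=0, G4=1, G5=1, G6=0, G7=1, giving Y=1. Observed 0.
Test 1: faults giving observed 0 are {G3 stuck-at-1, G3 inverted output, G5 stuck-at-0, G5 inverted output, G6 stuck-at-1, G6 inverted output, G7 stuck-at-0, G7 inverted output}.
Test 2 (in0=0, in1=1, in2=0, in3=1, in4=1): fault-free G0=1, G1=1, G2=0, G3=0, G4=1, G5=0, G6=0, G7=1 → 1; observed 1. Eliminates G3 stuck-at-1, G3 inverted output, G5 inverted output, G6 stuck-at-1, G6 inverted output, G7 stuck-at-0, G7 inverted output.
Only G5 stuck-at-0 is consistent with every test.

G5 stuck-at-0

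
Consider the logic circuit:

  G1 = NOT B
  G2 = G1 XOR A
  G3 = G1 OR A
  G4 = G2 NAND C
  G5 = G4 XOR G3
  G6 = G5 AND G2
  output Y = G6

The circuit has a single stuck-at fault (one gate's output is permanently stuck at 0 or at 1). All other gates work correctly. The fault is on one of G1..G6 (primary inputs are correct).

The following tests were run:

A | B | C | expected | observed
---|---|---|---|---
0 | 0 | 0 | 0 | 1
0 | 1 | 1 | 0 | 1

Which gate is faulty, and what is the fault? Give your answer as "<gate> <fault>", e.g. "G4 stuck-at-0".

Fault-free values for test 1 (A=0, B=0, C=0): G1=1, G2=1, G3=1, G4=1, G5=0, G6=0, giving Y=0. Observed 1.
Test 1: faults giving observed 1 are {G3 stuck-at-0, G4 stuck-at-0, G5 stuck-at-1, G6 stuck-at-1}.
Test 2 (A=0, B=1, C=1): fault-free G1=0, G2=0, G3=0, G4=1, G5=1, G6=0 → 0; observed 1. Eliminates G3 stuck-at-0, G4 stuck-at-0, G5 stuck-at-1.
Only G6 stuck-at-1 is consistent with every test.

G6 stuck-at-1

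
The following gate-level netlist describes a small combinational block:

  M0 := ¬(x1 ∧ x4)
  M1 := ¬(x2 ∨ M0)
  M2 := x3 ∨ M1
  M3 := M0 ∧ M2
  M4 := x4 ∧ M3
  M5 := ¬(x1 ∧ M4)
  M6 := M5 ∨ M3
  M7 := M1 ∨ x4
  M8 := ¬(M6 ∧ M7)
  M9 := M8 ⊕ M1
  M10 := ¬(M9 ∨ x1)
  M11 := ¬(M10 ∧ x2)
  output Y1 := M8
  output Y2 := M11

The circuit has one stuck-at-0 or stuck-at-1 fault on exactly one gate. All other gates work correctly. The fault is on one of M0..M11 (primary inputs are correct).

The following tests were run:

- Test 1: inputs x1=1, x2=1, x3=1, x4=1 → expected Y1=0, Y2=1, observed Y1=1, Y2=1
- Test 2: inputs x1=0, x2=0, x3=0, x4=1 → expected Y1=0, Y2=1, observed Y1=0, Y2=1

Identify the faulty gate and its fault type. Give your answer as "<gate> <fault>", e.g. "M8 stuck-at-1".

Fault-free values for test 1 (x1=1, x2=1, x3=1, x4=1): M0=0, M1=0, M2=1, M3=0, M4=0, M5=1, M6=1, M7=1, M8=0, M9=0, M10=0, M11=1, giving Y1=0, Y2=1. Observed Y1=1, Y2=1.
Test 1: faults giving observed Y1=1, Y2=1 are {M4 stuck-at-1, M5 stuck-at-0, M6 stuck-at-0, M7 stuck-at-0, M8 stuck-at-1}.
Test 2 (x1=0, x2=0, x3=0, x4=1): fault-free M0=1, M1=0, M2=0, M3=0, M4=0, M5=1, M6=1, M7=1, M8=0, M9=0, M10=1, M11=1 → Y1=0, Y2=1; observed Y1=0, Y2=1. Eliminates M5 stuck-at-0, M6 stuck-at-0, M7 stuck-at-0, M8 stuck-at-1.
Only M4 stuck-at-1 is consistent with every test.

M4 stuck-at-1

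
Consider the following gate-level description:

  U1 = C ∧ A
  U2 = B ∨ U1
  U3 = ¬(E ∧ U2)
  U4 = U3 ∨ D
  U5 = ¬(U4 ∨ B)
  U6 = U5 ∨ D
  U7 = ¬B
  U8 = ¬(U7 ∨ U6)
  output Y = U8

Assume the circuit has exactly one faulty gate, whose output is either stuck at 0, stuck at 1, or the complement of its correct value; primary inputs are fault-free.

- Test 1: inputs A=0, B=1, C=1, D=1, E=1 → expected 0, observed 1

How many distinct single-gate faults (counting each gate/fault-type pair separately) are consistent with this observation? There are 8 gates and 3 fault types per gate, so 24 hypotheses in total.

Fault-free: U1=0, U2=1, U3=0, U4=1, U5=0, U6=1, U7=0, U8=0 → 0. Observed 1.
  U1: none of the 3 fault types match ✗
  U2: none of the 3 fault types match ✗
  U3: none of the 3 fault types match ✗
  U4: none of the 3 fault types match ✗
  U5: none of the 3 fault types match ✗
  U6: stuck-at-0, inverted output ✓; others ✗
  U7: none of the 3 fault types match ✗
  U8: stuck-at-1, inverted output ✓; others ✗
Consistent faults: {U6 stuck-at-0, U6 inverted output, U8 stuck-at-1, U8 inverted output} — 4 in all.

4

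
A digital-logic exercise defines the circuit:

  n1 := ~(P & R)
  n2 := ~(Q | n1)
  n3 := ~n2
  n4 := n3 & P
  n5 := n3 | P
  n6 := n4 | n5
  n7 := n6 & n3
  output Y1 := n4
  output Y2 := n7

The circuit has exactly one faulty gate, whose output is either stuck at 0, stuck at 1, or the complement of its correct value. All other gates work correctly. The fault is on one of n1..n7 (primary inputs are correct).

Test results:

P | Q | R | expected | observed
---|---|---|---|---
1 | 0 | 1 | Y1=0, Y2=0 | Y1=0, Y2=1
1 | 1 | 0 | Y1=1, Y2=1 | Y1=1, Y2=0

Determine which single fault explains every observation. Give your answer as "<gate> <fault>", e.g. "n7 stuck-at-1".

Fault-free values for test 1 (P=1, Q=0, R=1): n1=0, n2=1, n3=0, n4=0, n5=1, n6=1, n7=0, giving Y1=0, Y2=0. Observed Y1=0, Y2=1.
Test 1: faults giving observed Y1=0, Y2=1 are {n7 stuck-at-1, n7 inverted output}.
Test 2 (P=1, Q=1, R=0): fault-free n1=1, n2=0, n3=1, n4=1, n5=1, n6=1, n7=1 → Y1=1, Y2=1; observed Y1=1, Y2=0. Eliminates n7 stuck-at-1.
Only n7 inverted output is consistent with every test.

n7 inverted output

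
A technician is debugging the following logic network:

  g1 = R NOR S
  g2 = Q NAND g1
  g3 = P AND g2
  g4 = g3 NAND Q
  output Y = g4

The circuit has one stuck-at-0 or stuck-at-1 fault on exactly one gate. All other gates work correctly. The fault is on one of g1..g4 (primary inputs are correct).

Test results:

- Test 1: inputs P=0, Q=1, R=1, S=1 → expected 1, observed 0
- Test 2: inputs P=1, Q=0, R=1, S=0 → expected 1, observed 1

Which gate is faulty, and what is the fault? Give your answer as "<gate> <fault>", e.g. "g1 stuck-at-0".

Fault-free values for test 1 (P=0, Q=1, R=1, S=1): g1=0, g2=1, g3=0, g4=1, giving Y=1. Observed 0.
Test 1: faults giving observed 0 are {g3 stuck-at-1, g4 stuck-at-0}.
Test 2 (P=1, Q=0, R=1, S=0): fault-free g1=0, g2=1, g3=1, g4=1 → 1; observed 1. Eliminates g4 stuck-at-0.
Only g3 stuck-at-1 is consistent with every test.

g3 stuck-at-1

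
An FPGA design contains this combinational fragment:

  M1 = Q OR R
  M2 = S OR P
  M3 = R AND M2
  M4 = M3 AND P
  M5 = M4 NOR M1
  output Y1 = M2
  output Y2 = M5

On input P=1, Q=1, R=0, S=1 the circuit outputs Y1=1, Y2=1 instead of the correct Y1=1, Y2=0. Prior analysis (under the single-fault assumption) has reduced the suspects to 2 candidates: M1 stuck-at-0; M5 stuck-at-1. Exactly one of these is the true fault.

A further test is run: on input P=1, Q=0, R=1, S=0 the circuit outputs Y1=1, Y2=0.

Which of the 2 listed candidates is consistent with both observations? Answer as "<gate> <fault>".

Evaluate each candidate on input P=1, Q=0, R=1, S=0:
  M1 stuck-at-0: M1=0 [stuck-at-0], M2=1, M3=1, M4=1, M5=0 → Y1=1, Y2=0 — matches
  M5 stuck-at-1: M1=1, M2=1, M3=1, M4=1, M5=1 [stuck-at-1] → Y1=1, Y2=1 — eliminated
Only M1 stuck-at-0 reproduces the observed Y1=1, Y2=0.

M1 stuck-at-0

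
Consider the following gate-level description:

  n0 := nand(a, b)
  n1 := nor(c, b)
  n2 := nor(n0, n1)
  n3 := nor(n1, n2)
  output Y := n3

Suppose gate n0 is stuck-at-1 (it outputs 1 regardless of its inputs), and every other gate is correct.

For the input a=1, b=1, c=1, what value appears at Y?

1

Propagate with n0 forced: n0=1 [stuck-at-1], n1=0, n2=0, n3=1.
So Y = 1. (Without the fault it would be 0.)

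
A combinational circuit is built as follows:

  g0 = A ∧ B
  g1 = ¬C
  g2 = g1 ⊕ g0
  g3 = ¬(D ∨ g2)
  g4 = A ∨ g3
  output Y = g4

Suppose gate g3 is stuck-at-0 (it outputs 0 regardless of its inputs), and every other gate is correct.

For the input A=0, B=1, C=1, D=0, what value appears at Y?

Propagate with g3 forced: g0=0, g1=0, g2=0, g3=0 [stuck-at-0], g4=0.
So Y = 0. (Without the fault it would be 1.)

0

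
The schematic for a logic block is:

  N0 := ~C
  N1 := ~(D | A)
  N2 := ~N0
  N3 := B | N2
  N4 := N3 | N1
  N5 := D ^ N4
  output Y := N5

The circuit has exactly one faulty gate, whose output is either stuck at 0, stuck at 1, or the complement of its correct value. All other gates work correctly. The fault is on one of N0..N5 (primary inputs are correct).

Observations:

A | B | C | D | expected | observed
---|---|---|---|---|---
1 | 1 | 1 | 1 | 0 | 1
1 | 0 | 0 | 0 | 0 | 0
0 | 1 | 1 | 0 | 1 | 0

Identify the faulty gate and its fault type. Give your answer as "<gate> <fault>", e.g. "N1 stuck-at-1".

N4 stuck-at-0

Fault-free values for test 1 (A=1, B=1, C=1, D=1): N0=0, N1=0, N2=1, N3=1, N4=1, N5=0, giving Y=0. Observed 1.
Test 1: faults giving observed 1 are {N3 stuck-at-0, N3 inverted output, N4 stuck-at-0, N4 inverted output, N5 stuck-at-1, N5 inverted output}.
Test 2 (A=1, B=0, C=0, D=0): fault-free N0=1, N1=0, N2=0, N3=0, N4=0, N5=0 → 0; observed 0. Eliminates N3 inverted output, N4 inverted output, N5 stuck-at-1, N5 inverted output.
Test 3 (A=0, B=1, C=1, D=0): fault-free N0=0, N1=1, N2=1, N3=1, N4=1, N5=1 → 1; observed 0. Eliminates N3 stuck-at-0.
Only N4 stuck-at-0 is consistent with every test.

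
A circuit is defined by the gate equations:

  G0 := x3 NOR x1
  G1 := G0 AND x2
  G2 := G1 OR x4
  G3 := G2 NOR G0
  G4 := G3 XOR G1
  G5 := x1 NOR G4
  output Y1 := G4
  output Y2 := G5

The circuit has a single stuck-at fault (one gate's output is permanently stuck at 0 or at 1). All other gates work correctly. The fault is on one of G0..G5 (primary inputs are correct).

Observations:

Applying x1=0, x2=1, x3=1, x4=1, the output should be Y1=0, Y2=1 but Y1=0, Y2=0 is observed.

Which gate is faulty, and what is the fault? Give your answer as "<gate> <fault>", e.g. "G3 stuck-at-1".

G5 stuck-at-0

Fault-free values for test 1 (x1=0, x2=1, x3=1, x4=1): G0=0, G1=0, G2=1, G3=0, G4=0, G5=1, giving Y1=0, Y2=1. Observed Y1=0, Y2=0.
Test 1: faults giving observed Y1=0, Y2=0 are {G5 stuck-at-0}.
Only G5 stuck-at-0 is consistent with every test.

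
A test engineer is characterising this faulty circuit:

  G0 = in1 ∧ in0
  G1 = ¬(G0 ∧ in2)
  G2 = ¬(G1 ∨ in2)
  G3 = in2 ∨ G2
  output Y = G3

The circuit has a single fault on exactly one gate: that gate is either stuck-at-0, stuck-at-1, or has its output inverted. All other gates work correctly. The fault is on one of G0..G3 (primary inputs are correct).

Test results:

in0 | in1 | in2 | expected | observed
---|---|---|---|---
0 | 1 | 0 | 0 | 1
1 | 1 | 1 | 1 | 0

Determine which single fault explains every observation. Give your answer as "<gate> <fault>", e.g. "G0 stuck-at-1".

G3 inverted output

Fault-free values for test 1 (in0=0, in1=1, in2=0): G0=0, G1=1, G2=0, G3=0, giving Y=0. Observed 1.
Test 1: faults giving observed 1 are {G1 stuck-at-0, G1 inverted output, G2 stuck-at-1, G2 inverted output, G3 stuck-at-1, G3 inverted output}.
Test 2 (in0=1, in1=1, in2=1): fault-free G0=1, G1=0, G2=0, G3=1 → 1; observed 0. Eliminates G1 stuck-at-0, G1 inverted output, G2 stuck-at-1, G2 inverted output, G3 stuck-at-1.
Only G3 inverted output is consistent with every test.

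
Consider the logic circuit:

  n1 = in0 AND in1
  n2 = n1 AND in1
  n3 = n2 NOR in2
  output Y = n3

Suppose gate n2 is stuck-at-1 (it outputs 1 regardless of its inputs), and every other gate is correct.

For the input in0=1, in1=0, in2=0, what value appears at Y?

Propagate with n2 forced: n1=0, n2=1 [stuck-at-1], n3=0.
So Y = 0. (Without the fault it would be 1.)

0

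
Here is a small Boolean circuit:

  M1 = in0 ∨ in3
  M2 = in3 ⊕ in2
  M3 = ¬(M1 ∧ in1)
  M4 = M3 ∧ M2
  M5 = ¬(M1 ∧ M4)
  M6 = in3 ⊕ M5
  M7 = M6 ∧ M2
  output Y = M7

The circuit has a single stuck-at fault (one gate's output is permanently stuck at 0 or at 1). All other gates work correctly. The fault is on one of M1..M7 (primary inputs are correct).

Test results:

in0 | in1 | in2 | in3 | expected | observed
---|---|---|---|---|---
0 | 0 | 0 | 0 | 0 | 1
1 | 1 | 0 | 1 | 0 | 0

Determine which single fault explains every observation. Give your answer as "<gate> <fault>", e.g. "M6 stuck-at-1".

Fault-free values for test 1 (in0=0, in1=0, in2=0, in3=0): M1=0, M2=0, M3=1, M4=0, M5=1, M6=1, M7=0, giving Y=0. Observed 1.
Test 1: faults giving observed 1 are {M2 stuck-at-1, M7 stuck-at-1}.
Test 2 (in0=1, in1=1, in2=0, in3=1): fault-free M1=1, M2=1, M3=0, M4=0, M5=1, M6=0, M7=0 → 0; observed 0. Eliminates M7 stuck-at-1.
Only M2 stuck-at-1 is consistent with every test.

M2 stuck-at-1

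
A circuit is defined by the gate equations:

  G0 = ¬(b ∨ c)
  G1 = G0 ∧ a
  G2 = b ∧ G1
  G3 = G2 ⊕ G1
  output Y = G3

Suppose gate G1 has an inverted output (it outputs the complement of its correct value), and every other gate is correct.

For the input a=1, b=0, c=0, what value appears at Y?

0

Propagate with G1 forced: G0=1, G1=0 [inverted output], G2=0, G3=0.
So Y = 0. (Without the fault it would be 1.)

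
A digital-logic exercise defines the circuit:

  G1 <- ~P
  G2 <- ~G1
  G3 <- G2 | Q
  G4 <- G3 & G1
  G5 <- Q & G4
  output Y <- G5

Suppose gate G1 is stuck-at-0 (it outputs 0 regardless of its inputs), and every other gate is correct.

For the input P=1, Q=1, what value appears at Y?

Propagate with G1 forced: G1=0 [stuck-at-0], G2=1, G3=1, G4=0, G5=0.
So Y = 0. (Same as the fault-free value — the fault is masked on this input.)

0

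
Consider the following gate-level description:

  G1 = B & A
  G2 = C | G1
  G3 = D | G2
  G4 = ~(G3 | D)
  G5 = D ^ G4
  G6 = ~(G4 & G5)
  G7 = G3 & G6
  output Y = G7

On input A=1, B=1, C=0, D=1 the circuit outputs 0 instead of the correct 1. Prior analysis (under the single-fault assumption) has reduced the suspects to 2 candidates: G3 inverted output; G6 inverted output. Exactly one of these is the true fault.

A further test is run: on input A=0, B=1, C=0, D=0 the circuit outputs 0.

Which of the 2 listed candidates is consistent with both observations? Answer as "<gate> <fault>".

G6 inverted output

Evaluate each candidate on input A=0, B=1, C=0, D=0:
  G3 inverted output: G1=0, G2=0, G3=1 [inverted output], G4=0, G5=0, G6=1, G7=1 → 1 — eliminated
  G6 inverted output: G1=0, G2=0, G3=0, G4=1, G5=1, G6=1 [inverted output], G7=0 → 0 — matches
Only G6 inverted output reproduces the observed 0.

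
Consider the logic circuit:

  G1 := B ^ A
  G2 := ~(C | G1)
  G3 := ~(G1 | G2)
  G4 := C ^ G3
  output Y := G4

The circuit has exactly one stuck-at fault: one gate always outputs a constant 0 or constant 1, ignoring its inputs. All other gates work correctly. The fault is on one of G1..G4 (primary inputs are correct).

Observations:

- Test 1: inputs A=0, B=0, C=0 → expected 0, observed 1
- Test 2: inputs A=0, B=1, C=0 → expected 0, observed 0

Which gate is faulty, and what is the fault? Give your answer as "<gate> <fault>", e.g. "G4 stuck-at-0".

Fault-free values for test 1 (A=0, B=0, C=0): G1=0, G2=1, G3=0, G4=0, giving Y=0. Observed 1.
Test 1: faults giving observed 1 are {G2 stuck-at-0, G3 stuck-at-1, G4 stuck-at-1}.
Test 2 (A=0, B=1, C=0): fault-free G1=1, G2=0, G3=0, G4=0 → 0; observed 0. Eliminates G3 stuck-at-1, G4 stuck-at-1.
Only G2 stuck-at-0 is consistent with every test.

G2 stuck-at-0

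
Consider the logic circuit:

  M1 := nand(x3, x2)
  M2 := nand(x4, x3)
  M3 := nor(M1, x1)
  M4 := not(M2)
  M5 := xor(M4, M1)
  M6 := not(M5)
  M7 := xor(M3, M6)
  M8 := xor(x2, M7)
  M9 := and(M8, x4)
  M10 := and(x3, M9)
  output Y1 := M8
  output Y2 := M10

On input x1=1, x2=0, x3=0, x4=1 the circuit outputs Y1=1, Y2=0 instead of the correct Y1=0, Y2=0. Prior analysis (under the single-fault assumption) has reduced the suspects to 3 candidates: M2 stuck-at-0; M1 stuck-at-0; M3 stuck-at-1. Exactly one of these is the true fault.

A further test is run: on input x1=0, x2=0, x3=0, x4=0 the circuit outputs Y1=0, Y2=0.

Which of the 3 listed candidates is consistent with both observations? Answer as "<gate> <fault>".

M1 stuck-at-0

Evaluate each candidate on input x1=0, x2=0, x3=0, x4=0:
  M2 stuck-at-0: M1=1, M2=0 [stuck-at-0], M3=0, M4=1, M5=0, M6=1, M7=1, M8=1, M9=0, M10=0 → Y1=1, Y2=0 — eliminated
  M1 stuck-at-0: M1=0 [stuck-at-0], M2=1, M3=1, M4=0, M5=0, M6=1, M7=0, M8=0, M9=0, M10=0 → Y1=0, Y2=0 — matches
  M3 stuck-at-1: M1=1, M2=1, M3=1 [stuck-at-1], M4=0, M5=1, M6=0, M7=1, M8=1, M9=0, M10=0 → Y1=1, Y2=0 — eliminated
Only M1 stuck-at-0 reproduces the observed Y1=0, Y2=0.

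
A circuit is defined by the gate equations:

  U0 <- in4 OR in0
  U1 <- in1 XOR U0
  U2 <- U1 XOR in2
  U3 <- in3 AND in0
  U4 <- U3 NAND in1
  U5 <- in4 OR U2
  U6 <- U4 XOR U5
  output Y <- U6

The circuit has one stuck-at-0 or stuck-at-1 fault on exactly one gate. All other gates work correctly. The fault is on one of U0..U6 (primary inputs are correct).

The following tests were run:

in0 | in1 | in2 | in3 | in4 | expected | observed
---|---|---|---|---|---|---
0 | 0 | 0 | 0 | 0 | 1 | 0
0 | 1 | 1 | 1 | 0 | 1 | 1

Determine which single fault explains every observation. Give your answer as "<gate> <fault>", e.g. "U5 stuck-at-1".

Fault-free values for test 1 (in0=0, in1=0, in2=0, in3=0, in4=0): U0=0, U1=0, U2=0, U3=0, U4=1, U5=0, U6=1, giving Y=1. Observed 0.
Test 1: faults giving observed 0 are {U0 stuck-at-1, U1 stuck-at-1, U2 stuck-at-1, U4 stuck-at-0, U5 stuck-at-1, U6 stuck-at-0}.
Test 2 (in0=0, in1=1, in2=1, in3=1, in4=0): fault-free U0=0, U1=1, U2=0, U3=0, U4=1, U5=0, U6=1 → 1; observed 1. Eliminates U0 stuck-at-1, U2 stuck-at-1, U4 stuck-at-0, U5 stuck-at-1, U6 stuck-at-0.
Only U1 stuck-at-1 is consistent with every test.

U1 stuck-at-1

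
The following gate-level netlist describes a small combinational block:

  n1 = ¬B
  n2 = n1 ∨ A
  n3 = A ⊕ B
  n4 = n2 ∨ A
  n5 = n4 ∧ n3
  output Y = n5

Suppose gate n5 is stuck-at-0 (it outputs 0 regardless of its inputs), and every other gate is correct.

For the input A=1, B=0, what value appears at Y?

0

Propagate with n5 forced: n1=1, n2=1, n3=1, n4=1, n5=0 [stuck-at-0].
So Y = 0. (Without the fault it would be 1.)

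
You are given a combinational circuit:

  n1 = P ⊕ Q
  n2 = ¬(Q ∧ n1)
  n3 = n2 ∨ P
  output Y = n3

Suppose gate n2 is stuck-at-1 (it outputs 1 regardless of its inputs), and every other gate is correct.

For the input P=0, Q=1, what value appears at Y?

1

Propagate with n2 forced: n1=1, n2=1 [stuck-at-1], n3=1.
So Y = 1. (Without the fault it would be 0.)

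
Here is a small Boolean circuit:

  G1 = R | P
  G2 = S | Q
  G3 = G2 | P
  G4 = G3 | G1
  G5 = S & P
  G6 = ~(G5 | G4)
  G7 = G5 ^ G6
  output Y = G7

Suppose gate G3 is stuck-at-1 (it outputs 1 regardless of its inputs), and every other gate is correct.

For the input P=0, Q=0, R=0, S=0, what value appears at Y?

0

Propagate with G3 forced: G1=0, G2=0, G3=1 [stuck-at-1], G4=1, G5=0, G6=0, G7=0.
So Y = 0. (Without the fault it would be 1.)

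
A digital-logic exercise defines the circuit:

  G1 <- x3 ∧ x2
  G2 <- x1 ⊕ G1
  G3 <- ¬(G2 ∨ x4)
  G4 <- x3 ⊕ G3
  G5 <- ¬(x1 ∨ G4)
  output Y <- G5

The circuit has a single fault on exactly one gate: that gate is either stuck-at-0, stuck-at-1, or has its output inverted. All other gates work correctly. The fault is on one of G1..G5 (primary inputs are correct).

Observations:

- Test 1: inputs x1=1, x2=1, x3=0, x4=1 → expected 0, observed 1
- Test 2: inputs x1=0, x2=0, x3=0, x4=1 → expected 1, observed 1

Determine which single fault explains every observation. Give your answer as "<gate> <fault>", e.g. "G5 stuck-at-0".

G5 stuck-at-1

Fault-free values for test 1 (x1=1, x2=1, x3=0, x4=1): G1=0, G2=1, G3=0, G4=0, G5=0, giving Y=0. Observed 1.
Test 1: faults giving observed 1 are {G5 stuck-at-1, G5 inverted output}.
Test 2 (x1=0, x2=0, x3=0, x4=1): fault-free G1=0, G2=0, G3=0, G4=0, G5=1 → 1; observed 1. Eliminates G5 inverted output.
Only G5 stuck-at-1 is consistent with every test.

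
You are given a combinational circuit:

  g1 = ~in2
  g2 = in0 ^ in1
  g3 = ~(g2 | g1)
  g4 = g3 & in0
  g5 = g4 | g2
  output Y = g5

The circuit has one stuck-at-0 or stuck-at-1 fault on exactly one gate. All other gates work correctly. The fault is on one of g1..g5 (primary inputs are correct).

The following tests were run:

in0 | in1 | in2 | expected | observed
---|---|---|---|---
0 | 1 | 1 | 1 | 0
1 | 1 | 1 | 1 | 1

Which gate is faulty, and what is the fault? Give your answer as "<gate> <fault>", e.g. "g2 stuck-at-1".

Fault-free values for test 1 (in0=0, in1=1, in2=1): g1=0, g2=1, g3=0, g4=0, g5=1, giving Y=1. Observed 0.
Test 1: faults giving observed 0 are {g2 stuck-at-0, g5 stuck-at-0}.
Test 2 (in0=1, in1=1, in2=1): fault-free g1=0, g2=0, g3=1, g4=1, g5=1 → 1; observed 1. Eliminates g5 stuck-at-0.
Only g2 stuck-at-0 is consistent with every test.

g2 stuck-at-0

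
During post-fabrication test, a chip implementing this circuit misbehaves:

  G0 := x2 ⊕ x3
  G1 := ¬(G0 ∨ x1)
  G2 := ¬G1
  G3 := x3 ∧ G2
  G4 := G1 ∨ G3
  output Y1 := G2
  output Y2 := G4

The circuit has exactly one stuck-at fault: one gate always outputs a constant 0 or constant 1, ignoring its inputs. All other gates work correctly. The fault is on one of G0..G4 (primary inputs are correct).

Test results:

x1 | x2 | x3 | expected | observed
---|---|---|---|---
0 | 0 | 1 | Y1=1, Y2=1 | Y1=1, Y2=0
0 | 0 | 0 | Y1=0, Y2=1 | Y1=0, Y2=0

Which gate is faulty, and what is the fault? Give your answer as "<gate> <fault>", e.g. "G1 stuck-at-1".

Fault-free values for test 1 (x1=0, x2=0, x3=1): G0=1, G1=0, G2=1, G3=1, G4=1, giving Y1=1, Y2=1. Observed Y1=1, Y2=0.
Test 1: faults giving observed Y1=1, Y2=0 are {G3 stuck-at-0, G4 stuck-at-0}.
Test 2 (x1=0, x2=0, x3=0): fault-free G0=0, G1=1, G2=0, G3=0, G4=1 → Y1=0, Y2=1; observed Y1=0, Y2=0. Eliminates G3 stuck-at-0.
Only G4 stuck-at-0 is consistent with every test.

G4 stuck-at-0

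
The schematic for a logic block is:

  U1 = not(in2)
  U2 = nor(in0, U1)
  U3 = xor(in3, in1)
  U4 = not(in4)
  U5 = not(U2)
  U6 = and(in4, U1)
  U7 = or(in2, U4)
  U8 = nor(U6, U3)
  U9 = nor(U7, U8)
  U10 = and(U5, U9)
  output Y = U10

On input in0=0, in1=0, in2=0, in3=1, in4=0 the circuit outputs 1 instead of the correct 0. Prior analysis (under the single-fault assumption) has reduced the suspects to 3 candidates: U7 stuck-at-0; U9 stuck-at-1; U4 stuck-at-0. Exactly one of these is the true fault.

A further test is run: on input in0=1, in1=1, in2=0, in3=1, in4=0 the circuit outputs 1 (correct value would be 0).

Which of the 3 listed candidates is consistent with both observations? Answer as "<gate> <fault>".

U9 stuck-at-1

Evaluate each candidate on input in0=1, in1=1, in2=0, in3=1, in4=0:
  U7 stuck-at-0: U1=1, U2=0, U3=0, U4=1, U5=1, U6=0, U7=0 [stuck-at-0], U8=1, U9=0, U10=0 → 0 — eliminated
  U9 stuck-at-1: U1=1, U2=0, U3=0, U4=1, U5=1, U6=0, U7=1, U8=1, U9=1 [stuck-at-1], U10=1 → 1 — matches
  U4 stuck-at-0: U1=1, U2=0, U3=0, U4=0 [stuck-at-0], U5=1, U6=0, U7=0, U8=1, U9=0, U10=0 → 0 — eliminated
Only U9 stuck-at-1 reproduces the observed 1.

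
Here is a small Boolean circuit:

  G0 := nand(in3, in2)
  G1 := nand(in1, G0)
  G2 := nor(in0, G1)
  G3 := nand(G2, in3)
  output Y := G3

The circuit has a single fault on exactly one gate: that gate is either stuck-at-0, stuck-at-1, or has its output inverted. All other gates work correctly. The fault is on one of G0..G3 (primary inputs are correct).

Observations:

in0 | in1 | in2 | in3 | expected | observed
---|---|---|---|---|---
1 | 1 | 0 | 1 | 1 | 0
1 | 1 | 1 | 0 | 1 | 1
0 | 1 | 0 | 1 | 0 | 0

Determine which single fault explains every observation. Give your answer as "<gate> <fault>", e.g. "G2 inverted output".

G2 stuck-at-1

Fault-free values for test 1 (in0=1, in1=1, in2=0, in3=1): G0=1, G1=0, G2=0, G3=1, giving Y=1. Observed 0.
Test 1: faults giving observed 0 are {G2 stuck-at-1, G2 inverted output, G3 stuck-at-0, G3 inverted output}.
Test 2 (in0=1, in1=1, in2=1, in3=0): fault-free G0=1, G1=0, G2=0, G3=1 → 1; observed 1. Eliminates G3 stuck-at-0, G3 inverted output.
Test 3 (in0=0, in1=1, in2=0, in3=1): fault-free G0=1, G1=0, G2=1, G3=0 → 0; observed 0. Eliminates G2 inverted output.
Only G2 stuck-at-1 is consistent with every test.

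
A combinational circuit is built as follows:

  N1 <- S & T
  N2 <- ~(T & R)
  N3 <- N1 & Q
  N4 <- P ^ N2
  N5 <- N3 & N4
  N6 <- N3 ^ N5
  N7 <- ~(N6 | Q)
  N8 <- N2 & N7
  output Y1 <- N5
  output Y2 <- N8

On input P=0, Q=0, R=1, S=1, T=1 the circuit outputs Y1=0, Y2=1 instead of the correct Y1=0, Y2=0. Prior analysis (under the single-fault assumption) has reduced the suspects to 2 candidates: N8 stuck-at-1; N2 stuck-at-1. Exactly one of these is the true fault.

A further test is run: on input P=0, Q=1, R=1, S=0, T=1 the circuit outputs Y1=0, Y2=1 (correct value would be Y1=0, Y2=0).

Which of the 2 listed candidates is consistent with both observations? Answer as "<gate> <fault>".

Evaluate each candidate on input P=0, Q=1, R=1, S=0, T=1:
  N8 stuck-at-1: N1=0, N2=0, N3=0, N4=0, N5=0, N6=0, N7=0, N8=1 [stuck-at-1] → Y1=0, Y2=1 — matches
  N2 stuck-at-1: N1=0, N2=1 [stuck-at-1], N3=0, N4=1, N5=0, N6=0, N7=0, N8=0 → Y1=0, Y2=0 — eliminated
Only N8 stuck-at-1 reproduces the observed Y1=0, Y2=1.

N8 stuck-at-1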